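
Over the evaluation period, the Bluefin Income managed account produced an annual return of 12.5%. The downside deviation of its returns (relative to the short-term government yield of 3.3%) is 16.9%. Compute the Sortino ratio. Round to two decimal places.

Sortino = (Rp − Rf) / σd = (12.5% − 3.3%) / 16.9% = 9.20% / 16.9% = 0.5444

0.54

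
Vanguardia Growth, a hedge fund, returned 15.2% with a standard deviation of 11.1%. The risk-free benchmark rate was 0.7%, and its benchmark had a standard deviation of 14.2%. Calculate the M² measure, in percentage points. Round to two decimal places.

19.25

Sharpe = (Rp − Rf) / σp = (15.2% − 0.7%) / 11.1% = 1.3063
M² = Rf + Sharpe × σm = 0.7% + 1.3063 × 14.2% = 19.2495%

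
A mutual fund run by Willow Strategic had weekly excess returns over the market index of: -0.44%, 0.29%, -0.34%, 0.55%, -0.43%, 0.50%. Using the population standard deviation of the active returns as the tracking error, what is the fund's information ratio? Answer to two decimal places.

0.05

r̄ = (-0.44 + 0.29 − 0.34 + 0.55 − 0.43 + 0.5) / 6 = 0.130 / 6 = 0.0217%
Population σ = √[Σ(r − r̄)² / 6] = √[1.1279 / 6] = √0.1880 = 0.4336%
IR = r̄ / tracking error = 0.0217 / 0.4336 = 0.0500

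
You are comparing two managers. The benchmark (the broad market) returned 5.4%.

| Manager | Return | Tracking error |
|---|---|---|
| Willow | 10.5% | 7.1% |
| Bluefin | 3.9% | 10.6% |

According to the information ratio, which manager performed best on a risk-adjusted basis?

Willow

Willow: IR = (10.5% − 5.4%) / 7.1% = 0.718
Bluefin: IR = (3.9% − 5.4%) / 10.6% = -0.142
Highest: Willow (0.718).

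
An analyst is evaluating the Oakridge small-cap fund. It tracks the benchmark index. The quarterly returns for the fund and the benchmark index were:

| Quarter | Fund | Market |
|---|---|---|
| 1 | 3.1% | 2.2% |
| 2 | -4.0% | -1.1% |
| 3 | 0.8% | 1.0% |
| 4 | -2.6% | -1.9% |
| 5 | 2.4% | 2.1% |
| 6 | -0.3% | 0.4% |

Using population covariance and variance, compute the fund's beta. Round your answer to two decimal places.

r̄p = -0.1000%,  r̄m = 0.4500%
Cov = Σ(rp − r̄p)(rm − r̄m) / 6 = 3.6917
Var(rm) = Σ(rm − r̄m)² / 6 = 2.3358
β = Cov / Var = 3.6917 / 2.3358 = 1.5805

1.58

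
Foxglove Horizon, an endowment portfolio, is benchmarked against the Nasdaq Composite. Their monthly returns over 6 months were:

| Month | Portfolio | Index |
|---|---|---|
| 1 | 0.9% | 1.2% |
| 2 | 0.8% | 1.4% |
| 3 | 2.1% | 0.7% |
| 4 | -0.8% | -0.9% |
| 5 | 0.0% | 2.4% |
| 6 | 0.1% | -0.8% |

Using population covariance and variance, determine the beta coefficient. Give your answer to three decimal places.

0.266

r̄p = 0.5167%,  r̄m = 0.6667%
Cov = Σ(rp − r̄p)(rm − r̄m) / 6 = 0.3739
Var(rm) = Σ(rm − r̄m)² / 6 = 1.4056
β = Cov / Var = 0.3739 / 1.4056 = 0.2660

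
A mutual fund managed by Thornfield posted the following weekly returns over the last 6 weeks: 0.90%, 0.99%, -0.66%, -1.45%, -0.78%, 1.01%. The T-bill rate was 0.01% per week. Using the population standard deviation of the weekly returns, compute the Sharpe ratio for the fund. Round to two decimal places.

-0.01

r̄ = (0.9 + 0.99 − 0.66 − 1.45 − 0.78 + 1.01) / 6 = 0.010 / 6 = 0.0017%
Σ(r − r̄)² = (0.9 − 0.0017)² + (0.99 − 0.0017)² + (-0.66 − 0.0017)² + … = 5.9567
σ = √[5.9567 / 6] = 0.9964%
Sharpe = (r̄ − rf) / σ = (0.0017 − 0.01) / 0.9964 = -0.0083 / 0.9964 = -0.0083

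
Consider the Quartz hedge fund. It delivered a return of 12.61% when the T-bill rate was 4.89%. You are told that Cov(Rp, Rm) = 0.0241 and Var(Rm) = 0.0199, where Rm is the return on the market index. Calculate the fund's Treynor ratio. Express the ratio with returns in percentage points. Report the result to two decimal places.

6.37

β = Cov / Var = 0.0241 / 0.0199 = 1.2111
Treynor = (Rp − Rf) / β = (12.61% − 4.89%) / 1.2111 = 7.72 / 1.2111 = 6.3744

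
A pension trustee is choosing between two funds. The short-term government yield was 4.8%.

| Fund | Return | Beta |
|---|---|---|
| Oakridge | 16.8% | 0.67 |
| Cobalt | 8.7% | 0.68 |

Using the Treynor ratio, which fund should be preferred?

Oakridge: Treynor = (16.8% − 4.8%) / 0.67 = 17.910
Cobalt: Treynor = (8.7% − 4.8%) / 0.68 = 5.735
Highest: Oakridge (17.910).

Oakridge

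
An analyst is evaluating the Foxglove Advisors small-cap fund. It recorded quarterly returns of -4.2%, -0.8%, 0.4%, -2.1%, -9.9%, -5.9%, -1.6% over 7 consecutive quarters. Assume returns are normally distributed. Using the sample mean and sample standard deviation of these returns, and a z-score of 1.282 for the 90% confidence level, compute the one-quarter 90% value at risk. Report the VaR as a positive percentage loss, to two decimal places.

7.98

r̄ = (-4.2 − 0.8 + 0.4 − 2.1 − 9.9 − 5.9 − 1.6) / 7 = -3.4429%
Sample σ = √[Σ(r − r̄)² / 6] = √[75.2571 / 6] = √12.5429 = 3.5416%
VaR = −(r̄ − z·σ) = −(-3.4429 − 1.282 × 3.5416) = −(-7.9832) = 7.9832%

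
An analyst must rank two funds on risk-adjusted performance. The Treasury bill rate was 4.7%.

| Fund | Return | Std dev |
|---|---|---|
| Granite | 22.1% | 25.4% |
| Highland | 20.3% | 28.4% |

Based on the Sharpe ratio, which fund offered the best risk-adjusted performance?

Granite: Sharpe ratio = (22.1% − 4.7%) / 25.4% = 0.685
Highland: Sharpe ratio = (20.3% − 4.7%) / 28.4% = 0.549
Highest: Granite (0.685).

Granite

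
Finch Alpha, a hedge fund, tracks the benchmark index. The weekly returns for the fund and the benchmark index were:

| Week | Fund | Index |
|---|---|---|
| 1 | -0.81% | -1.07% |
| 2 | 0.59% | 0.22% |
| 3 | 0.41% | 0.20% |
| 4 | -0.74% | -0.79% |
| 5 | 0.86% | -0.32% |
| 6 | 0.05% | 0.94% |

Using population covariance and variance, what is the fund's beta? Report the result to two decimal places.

r̄p = 0.0600%,  r̄m = -0.1367%
Cov = Σ(rp − r̄p)(rm − r̄m) / 6 = 0.2474
Var(rm) = Σ(rm − r̄m)² / 6 = 0.4552
β = Cov / Var = 0.2474 / 0.4552 = 0.5435

0.54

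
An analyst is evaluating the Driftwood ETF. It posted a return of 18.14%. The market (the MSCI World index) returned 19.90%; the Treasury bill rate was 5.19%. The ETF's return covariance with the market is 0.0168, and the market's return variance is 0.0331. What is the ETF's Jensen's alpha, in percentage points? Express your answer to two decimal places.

β = Cov / Var = 0.0168 / 0.0331 = 0.5076
E[R] = Rf + β(Rm − Rf) = 5.19% + 0.5076 × (19.90% − 5.19%) = 12.6568%
α = Rp − E[R] = 18.14% − 12.6568% = 5.4832

5.48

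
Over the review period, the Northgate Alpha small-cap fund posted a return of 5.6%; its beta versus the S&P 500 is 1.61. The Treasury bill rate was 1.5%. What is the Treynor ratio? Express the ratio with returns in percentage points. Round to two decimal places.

Treynor = (Rp − Rf) / β = (5.6% − 1.5%) / 1.61 = 4.10 / 1.61 = 2.5466

2.55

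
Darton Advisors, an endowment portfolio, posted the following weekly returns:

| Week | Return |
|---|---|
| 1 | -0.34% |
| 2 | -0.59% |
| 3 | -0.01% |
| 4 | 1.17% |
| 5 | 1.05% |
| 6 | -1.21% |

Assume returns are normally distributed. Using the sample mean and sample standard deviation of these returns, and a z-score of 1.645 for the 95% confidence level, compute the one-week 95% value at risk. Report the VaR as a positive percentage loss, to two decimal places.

1.53

μ = (-0.34 − 0.59 − 0.01 + 1.17 + 1.05 − 1.21) / 6 = 0.070 / 6 = 0.0117%
Sample std dev = √[4.3985 / 5] = 0.9379%
VaR = −(μ − z·σ) = −(0.0117 − 1.645 × 0.9379) = −(-1.5311) = 1.5311%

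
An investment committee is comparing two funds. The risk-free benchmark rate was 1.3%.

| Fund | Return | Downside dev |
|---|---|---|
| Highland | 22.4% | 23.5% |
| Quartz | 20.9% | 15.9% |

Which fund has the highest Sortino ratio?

Quartz

Highland: Sortino ratio = (22.4% − 1.3%) / 23.5% = 0.898
Quartz: Sortino ratio = (20.9% − 1.3%) / 15.9% = 1.233
Highest: Quartz (1.233).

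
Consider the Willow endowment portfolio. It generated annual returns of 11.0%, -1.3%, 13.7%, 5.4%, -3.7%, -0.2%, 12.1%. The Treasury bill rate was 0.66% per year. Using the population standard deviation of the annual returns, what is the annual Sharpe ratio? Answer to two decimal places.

0.70

Mean return r̄ = 37.00 / 7 = 5.2857%
Population σ = √[Σ(r − r̄)² / 7] = √[304.1086 / 7] = √43.4441 = 6.5912%
Sharpe = (r̄ − rf) / σ = (5.2857 − 0.66) / 6.5912 = 4.6257 / 6.5912 = 0.7018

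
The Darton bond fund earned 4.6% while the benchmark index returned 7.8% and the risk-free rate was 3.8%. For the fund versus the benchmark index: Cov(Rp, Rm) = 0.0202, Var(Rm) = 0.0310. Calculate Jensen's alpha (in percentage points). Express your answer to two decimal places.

-1.81

β = Cov / Var = 0.0202 / 0.0310 = 0.6516
E[R] = Rf + β(Rm − Rf) = 3.8% + 0.6516 × (7.8% − 3.8%) = 6.4064%
α = Rp − E[R] = 4.6% − 6.4064% = -1.8064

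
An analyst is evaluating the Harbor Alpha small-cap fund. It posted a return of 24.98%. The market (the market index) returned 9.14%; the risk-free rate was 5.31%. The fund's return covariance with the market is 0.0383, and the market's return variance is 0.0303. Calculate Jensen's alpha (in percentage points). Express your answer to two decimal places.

β = Cov / Var = 0.0383 / 0.0303 = 1.2640
E[R] = Rf + β(Rm − Rf) = 5.31% + 1.2640 × (9.14% − 5.31%) = 10.1511%
α = Rp − E[R] = 24.98% − 10.1511% = 14.8289

14.83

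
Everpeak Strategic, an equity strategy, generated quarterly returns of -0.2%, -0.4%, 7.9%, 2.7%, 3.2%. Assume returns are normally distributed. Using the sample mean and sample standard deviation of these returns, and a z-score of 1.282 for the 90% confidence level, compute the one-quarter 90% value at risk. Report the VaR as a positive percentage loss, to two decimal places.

1.67

r̄ = (-0.2 − 0.4 + 7.9 + 2.7 + 3.2) / 5 = 2.6400%
Σ(r − r̄)² = (-0.2 − 2.6400)² + (-0.4 − 2.6400)² + … = 45.2920
sample σ = √(45.2920 / 4) = √11.3230 = 3.3650%
VaR = −(r̄ − z·σ) = −(2.6400 − 1.282 × 3.3650) = −(-1.6739) = 1.6739%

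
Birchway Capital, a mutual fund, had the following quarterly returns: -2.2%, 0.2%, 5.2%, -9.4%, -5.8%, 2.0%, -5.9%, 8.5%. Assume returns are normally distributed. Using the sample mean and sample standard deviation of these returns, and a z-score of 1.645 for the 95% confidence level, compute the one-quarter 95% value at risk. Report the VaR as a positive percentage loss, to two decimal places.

10.91

Mean return r̄ = -7.40 / 8 = -0.9250%
Σ(r − r̄)² = (-2.2 − (-0.9250))² + (0.2 − (-0.9250))² + … = 258.1350
σ = √[258.1350 / 7] = 6.0726%
VaR = −(r̄ − z·σ) = −(-0.9250 − 1.645 × 6.0726) = −(-10.9144) = 10.9144%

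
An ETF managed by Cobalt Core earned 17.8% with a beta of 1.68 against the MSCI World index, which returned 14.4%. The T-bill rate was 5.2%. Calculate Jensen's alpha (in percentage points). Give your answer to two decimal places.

-2.86

CAPM expected return = Rf + β(Rm − Rf) = 5.2% + 1.68 × (14.4% − 5.2%) = 5.2 + 1.68 × 9.20 = 20.6560%
Jensen's α = Rp − E[R] = 17.8% − 20.6560% = -2.8560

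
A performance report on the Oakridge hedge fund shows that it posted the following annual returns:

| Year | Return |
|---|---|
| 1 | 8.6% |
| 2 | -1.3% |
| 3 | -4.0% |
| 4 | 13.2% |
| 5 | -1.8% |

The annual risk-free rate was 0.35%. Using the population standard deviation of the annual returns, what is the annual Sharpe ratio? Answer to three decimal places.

μ = (8.6 − 1.3 − 4 + 13.2 − 1.8) / 5 = 14.70 / 5 = 2.9400%
Σ(r − μ)² = (8.6 − 2.9400)² + (-1.3 − 2.9400)² + … = 225.9120
σ = √[225.9120 / 5] = 6.7218%
Sharpe = (μ − rf) / σ = (2.9400 − 0.35) / 6.7218 = 2.5900 / 6.7218 = 0.3853

0.385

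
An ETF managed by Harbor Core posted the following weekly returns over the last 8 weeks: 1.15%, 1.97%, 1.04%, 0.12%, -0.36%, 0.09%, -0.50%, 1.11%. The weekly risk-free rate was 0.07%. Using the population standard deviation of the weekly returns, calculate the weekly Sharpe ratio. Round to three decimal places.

0.626

r̄ = (1.15 + 1.97 + 1.04 + 0.12 − 0.36 + 0.09 − 0.5 + 1.11) / 8 = 4.620 / 8 = 0.5775%
Population std dev = √[5.2512 / 8] = 0.8102%
Sharpe = (r̄ − rf) / σ = (0.5775 − 0.07) / 0.8102 = 0.5075 / 0.8102 = 0.6264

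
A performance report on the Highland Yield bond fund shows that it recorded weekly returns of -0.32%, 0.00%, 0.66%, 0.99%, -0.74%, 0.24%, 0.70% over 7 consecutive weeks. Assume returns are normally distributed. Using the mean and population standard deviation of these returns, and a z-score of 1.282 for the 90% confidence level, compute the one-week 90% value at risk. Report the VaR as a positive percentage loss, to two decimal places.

0.51

r̄ = (-0.32 + 0 + 0.66 + 0.99 − 0.74 + 0.24 + 0.7) / 7 = 1.530 / 7 = 0.2186%
Σ(r − r̄)² = 2.2789; population σ = √(2.2789/7) = 0.5706%
VaR = −(r̄ − z·σ) = −(0.2186 − 1.282 × 0.5706) = −(-0.5129) = 0.5129%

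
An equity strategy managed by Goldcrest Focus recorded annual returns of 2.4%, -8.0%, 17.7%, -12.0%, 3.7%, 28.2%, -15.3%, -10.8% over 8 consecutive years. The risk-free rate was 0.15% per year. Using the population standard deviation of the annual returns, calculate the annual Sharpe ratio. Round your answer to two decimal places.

μ = (2.4 − 8 + 17.7 − 12 + 3.7 + 28.2 − 15.3 − 10.8) / 8 = 5.90 / 8 = 0.7375%
Population std dev = √[1682.3588 / 8] = 14.5015%
Sharpe = (μ − rf) / σ = (0.7375 − 0.15) / 14.5015 = 0.5875 / 14.5015 = 0.0405

0.04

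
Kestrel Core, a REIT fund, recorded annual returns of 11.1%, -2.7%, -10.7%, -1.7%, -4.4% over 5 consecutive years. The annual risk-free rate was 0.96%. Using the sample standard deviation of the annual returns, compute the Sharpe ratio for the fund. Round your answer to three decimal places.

-0.332

r̄ = (11.1 − 2.7 − 10.7 − 1.7 − 4.4) / 5 = -1.6800%
Σ(r − r̄)² = 253.1280; sample σ = √(253.1280/4) = 7.9550%
Sharpe = (r̄ − rf) / σ = (-1.6800 − 0.96) / 7.9550 = -2.6400 / 7.9550 = -0.3319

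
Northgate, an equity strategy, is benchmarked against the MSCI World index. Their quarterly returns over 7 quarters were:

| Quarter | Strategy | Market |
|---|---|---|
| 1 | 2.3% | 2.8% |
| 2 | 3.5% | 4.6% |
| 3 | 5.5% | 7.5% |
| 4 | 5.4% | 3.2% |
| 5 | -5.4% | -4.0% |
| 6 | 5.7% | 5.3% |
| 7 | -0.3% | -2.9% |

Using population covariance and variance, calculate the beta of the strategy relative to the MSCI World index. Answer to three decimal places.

r̄p = 2.3857%,  r̄m = 2.3571%
Cov = Σ(rp − r̄p)(rm − r̄m) / 7 = 13.4837
Var(rm) = Σ(rm − r̄m)² / 7 = 15.5853
β = Cov / Var = 13.4837 / 15.5853 = 0.8652

0.865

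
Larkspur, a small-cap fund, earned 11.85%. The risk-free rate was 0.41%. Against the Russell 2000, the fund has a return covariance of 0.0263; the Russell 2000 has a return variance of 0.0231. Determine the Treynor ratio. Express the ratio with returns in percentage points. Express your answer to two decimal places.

10.05

β = Cov / Var = 0.0263 / 0.0231 = 1.1385
Treynor = (Rp − Rf) / β = (11.85% − 0.41%) / 1.1385 = 11.44 / 1.1385 = 10.0483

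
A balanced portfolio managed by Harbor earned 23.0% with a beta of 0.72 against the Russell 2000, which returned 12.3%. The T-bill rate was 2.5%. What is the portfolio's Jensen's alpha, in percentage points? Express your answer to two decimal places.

13.44

CAPM expected return = Rf + β(Rm − Rf) = 2.5% + 0.72 × (12.3% − 2.5%) = 2.5 + 0.72 × 9.80 = 9.5560%
Jensen's α = Rp − E[R] = 23.0% − 9.5560% = 13.4440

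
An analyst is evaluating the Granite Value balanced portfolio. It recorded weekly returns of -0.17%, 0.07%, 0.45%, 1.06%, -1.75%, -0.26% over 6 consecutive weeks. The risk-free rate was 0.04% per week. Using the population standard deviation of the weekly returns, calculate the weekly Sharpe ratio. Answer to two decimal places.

Mean return r̄ = -0.600 / 6 = -0.1000%
Population std dev = √[4.4300 / 6] = 0.8593%
Sharpe = (r̄ − rf) / σ = (-0.1000 − 0.04) / 0.8593 = -0.1400 / 0.8593 = -0.1629

-0.16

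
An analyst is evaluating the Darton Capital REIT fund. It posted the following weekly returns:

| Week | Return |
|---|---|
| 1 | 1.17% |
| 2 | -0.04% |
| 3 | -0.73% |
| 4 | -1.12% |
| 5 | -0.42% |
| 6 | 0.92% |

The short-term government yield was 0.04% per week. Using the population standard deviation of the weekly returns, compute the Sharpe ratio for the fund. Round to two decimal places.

-0.09

r̄ = (1.17 − 0.04 − 0.73 − 1.12 − 0.42 + 0.92) / 6 = -0.220 / 6 = -0.0367%
Σ(r − r̄)² = 4.1725; population σ = √(4.1725/6) = 0.8339%
Sharpe = (r̄ − rf) / σ = (-0.0367 − 0.04) / 0.8339 = -0.0767 / 0.8339 = -0.0920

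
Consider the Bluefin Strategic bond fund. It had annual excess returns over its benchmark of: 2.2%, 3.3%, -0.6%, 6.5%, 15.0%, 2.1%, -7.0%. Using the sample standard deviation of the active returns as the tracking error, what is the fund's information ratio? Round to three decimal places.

r̄ = (2.2 + 3.3 − 0.6 + 6.5 + 15 + 2.1 − 7) / 7 = 21.50 / 7 = 3.0714%
Σ(r − r̄)² = 270.7143; sample σ = √(270.7143/6) = 6.7171%
IR = r̄ / tracking error = 3.0714 / 6.7171 = 0.4573

0.457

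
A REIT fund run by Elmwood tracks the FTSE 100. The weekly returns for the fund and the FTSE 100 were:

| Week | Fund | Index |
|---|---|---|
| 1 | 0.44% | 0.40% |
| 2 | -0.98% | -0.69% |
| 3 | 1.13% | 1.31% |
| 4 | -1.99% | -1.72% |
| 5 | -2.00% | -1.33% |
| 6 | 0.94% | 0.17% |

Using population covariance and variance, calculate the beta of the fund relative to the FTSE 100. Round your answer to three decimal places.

r̄p = -0.4100%,  r̄m = -0.3100%
Cov = Σ(rp − r̄p)(rm − r̄m) / 6 = 1.3021
Var(rm) = Σ(rm − r̄m)² / 6 = 1.0886
β = Cov / Var = 1.3021 / 1.0886 = 1.1961

1.196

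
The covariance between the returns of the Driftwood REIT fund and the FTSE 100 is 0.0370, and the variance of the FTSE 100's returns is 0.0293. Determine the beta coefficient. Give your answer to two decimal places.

1.26

β = Cov(Rp, Rm) / Var(Rm) = 0.0370 / 0.0293 = 1.2628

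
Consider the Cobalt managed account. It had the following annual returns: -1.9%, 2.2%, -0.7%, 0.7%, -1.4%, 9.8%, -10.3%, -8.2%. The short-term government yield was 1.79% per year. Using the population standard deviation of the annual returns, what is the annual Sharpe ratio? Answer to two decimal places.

-0.52

r̄ = (-1.9 + 2.2 − 0.7 + 0.7 − 1.4 + 9.8 − 10.3 − 8.2) / 8 = -9.80 / 8 = -1.2250%
Σ(r − r̄)² = (-1.9 − (-1.2250))² + (2.2 − (-1.2250))² + (-0.7 − (-1.2250))² + … = 268.7550
population σ = √(268.7550 / 8) = √33.5944 = 5.7961%
Sharpe = (r̄ − rf) / σ = (-1.2250 − 1.79) / 5.7961 = -3.0150 / 5.7961 = -0.5202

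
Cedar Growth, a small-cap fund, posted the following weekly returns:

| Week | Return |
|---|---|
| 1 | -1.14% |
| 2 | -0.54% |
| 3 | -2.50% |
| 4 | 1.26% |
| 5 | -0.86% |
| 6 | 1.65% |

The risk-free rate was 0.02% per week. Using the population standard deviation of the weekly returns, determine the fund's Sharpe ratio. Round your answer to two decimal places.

Mean return r̄ = -2.130 / 6 = -0.3550%
Population std dev = √[12.1348 / 6] = 1.4221%
Sharpe = (r̄ − rf) / σ = (-0.3550 − 0.02) / 1.4221 = -0.3750 / 1.4221 = -0.2637

-0.26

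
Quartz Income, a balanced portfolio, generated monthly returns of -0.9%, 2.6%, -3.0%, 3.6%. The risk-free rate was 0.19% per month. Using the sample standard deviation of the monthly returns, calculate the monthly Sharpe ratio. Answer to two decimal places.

Mean return r̄ = 2.30 / 4 = 0.5750%
Σ(r − r̄)² = (-0.9 − 0.5750)² + (2.6 − 0.5750)² + (-3 − 0.5750)² + … = 28.2075
σ = √[28.2075 / 3] = 3.0663%
Sharpe = (r̄ − rf) / σ = (0.5750 − 0.19) / 3.0663 = 0.3850 / 3.0663 = 0.1256

0.13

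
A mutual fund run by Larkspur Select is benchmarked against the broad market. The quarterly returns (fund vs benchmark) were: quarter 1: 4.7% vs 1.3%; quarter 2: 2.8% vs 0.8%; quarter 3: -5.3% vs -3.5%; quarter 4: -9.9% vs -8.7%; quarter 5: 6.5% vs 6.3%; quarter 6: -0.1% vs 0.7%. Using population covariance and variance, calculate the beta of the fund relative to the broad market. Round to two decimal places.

r̄p = -0.2167%,  r̄m = -0.5167%
Cov = Σ(rp − r̄p)(rm − r̄m) / 6 = 25.5397
Var(rm) = Σ(rm − r̄m)² / 6 = 21.4747
β = Cov / Var = 25.5397 / 21.4747 = 1.1893

1.19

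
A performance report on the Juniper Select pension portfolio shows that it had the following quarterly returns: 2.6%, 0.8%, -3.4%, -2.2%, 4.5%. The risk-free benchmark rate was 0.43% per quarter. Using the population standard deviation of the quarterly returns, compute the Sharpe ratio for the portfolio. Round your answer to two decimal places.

r̄ = (2.6 + 0.8 − 3.4 − 2.2 + 4.5) / 5 = 0.4600%
Σ(r − r̄)² = (2.6 − 0.4600)² + (0.8 − 0.4600)² + … = 42.9920
population σ = √(42.9920 / 5) = √8.5984 = 2.9323%
Sharpe = (r̄ − rf) / σ = (0.4600 − 0.43) / 2.9323 = 0.0300 / 2.9323 = 0.0102

0.01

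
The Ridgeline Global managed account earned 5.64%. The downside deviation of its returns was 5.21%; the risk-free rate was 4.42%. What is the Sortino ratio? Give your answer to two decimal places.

Sortino = (Rp − Rf) / σd = (5.64% − 4.42%) / 5.21% = 1.22% / 5.21% = 0.2342

0.23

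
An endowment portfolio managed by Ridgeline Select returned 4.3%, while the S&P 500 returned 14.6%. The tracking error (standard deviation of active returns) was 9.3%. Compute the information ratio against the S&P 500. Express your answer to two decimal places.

IR = (Rp − Rb) / TE = (4.3% − 14.6%) / 9.3% = -10.30% / 9.3% = -1.1075

-1.11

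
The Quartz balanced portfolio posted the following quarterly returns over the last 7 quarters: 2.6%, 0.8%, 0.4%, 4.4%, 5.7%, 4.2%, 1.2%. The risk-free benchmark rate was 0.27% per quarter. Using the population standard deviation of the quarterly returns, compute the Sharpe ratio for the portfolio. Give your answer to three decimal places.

r̄ = (2.6 + 0.8 + 0.4 + 4.4 + 5.7 + 4.2 + 1.2) / 7 = 19.30 / 7 = 2.7571%
Σ(r − r̄)² = 25.2771; population σ = √(25.2771/7) = 1.9003%
Sharpe = (r̄ − rf) / σ = (2.7571 − 0.27) / 1.9003 = 2.4871 / 1.9003 = 1.3088

1.309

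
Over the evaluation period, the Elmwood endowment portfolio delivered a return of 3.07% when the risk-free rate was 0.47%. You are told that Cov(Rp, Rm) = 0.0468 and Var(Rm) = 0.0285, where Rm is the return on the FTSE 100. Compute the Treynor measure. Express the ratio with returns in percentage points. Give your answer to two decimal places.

β = Cov / Var = 0.0468 / 0.0285 = 1.6421
Treynor = (Rp − Rf) / β = (3.07% − 0.47%) / 1.6421 = 2.60 / 1.6421 = 1.5833

1.58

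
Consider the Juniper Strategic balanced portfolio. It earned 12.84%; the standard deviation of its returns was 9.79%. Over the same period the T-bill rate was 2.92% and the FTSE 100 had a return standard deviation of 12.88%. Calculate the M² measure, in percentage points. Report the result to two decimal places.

Sharpe = (Rp − Rf) / σp = (12.84% − 2.92%) / 9.79% = 1.0133
M² = Rf + Sharpe × σm = 2.92% + 1.0133 × 12.88% = 15.9713%

15.97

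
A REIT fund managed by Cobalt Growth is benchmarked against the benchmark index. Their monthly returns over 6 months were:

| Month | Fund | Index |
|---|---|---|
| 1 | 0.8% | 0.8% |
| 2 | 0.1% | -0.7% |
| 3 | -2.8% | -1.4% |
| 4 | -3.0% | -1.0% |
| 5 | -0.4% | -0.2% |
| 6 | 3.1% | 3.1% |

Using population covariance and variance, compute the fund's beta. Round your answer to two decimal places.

r̄p = -0.3667%,  r̄m = 0.1000%
Cov = Σ(rp − r̄p)(rm − r̄m) / 6 = 2.9000
Var(rm) = Σ(rm − r̄m)² / 6 = 2.2800
β = Cov / Var = 2.9000 / 2.2800 = 1.2719

1.27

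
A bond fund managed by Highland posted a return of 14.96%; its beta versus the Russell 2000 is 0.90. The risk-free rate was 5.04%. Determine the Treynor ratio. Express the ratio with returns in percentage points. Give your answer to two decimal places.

Treynor = (Rp − Rf) / β = (14.96% − 5.04%) / 0.90 = 9.92 / 0.90 = 11.0222

11.02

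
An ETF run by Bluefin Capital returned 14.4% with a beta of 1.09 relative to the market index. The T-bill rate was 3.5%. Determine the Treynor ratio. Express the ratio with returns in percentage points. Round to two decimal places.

Treynor = (Rp − Rf) / β = (14.4% − 3.5%) / 1.09 = 10.90 / 1.09 = 10.0000

10.00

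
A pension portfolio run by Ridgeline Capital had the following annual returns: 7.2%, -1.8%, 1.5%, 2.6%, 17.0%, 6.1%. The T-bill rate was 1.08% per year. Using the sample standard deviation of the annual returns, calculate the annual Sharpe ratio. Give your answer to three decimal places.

r̄ = (7.2 − 1.8 + 1.5 + 2.6 + 17 + 6.1) / 6 = 32.60 / 6 = 5.4333%
Σ(r − r̄)² = 213.1733; sample σ = √(213.1733/5) = 6.5295%
Sharpe = (r̄ − rf) / σ = (5.4333 − 1.08) / 6.5295 = 4.3533 / 6.5295 = 0.6667

0.667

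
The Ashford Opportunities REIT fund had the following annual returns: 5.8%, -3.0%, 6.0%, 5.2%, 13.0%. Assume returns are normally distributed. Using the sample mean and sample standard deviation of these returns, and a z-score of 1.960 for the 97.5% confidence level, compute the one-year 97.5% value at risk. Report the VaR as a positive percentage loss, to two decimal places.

5.73

r̄ = (5.8 − 3 + 6 + 5.2 + 13) / 5 = 5.4000%
Sample σ = √[Σ(r − r̄)² / 4] = √[128.8800 / 4] = √32.2200 = 5.6763%
VaR = −(r̄ − z·σ) = −(5.4000 − 1.960 × 5.6763) = −(-5.7255) = 5.7255%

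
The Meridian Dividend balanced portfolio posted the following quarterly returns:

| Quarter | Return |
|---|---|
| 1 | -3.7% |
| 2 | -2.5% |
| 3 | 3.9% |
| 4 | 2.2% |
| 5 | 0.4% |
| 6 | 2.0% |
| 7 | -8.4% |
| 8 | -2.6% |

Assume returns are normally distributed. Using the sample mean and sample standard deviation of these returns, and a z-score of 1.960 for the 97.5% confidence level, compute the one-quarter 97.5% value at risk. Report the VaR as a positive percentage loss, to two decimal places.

Mean return μ = -8.70 / 8 = -1.0875%
Σ(r − μ)² = (-3.7 − (-1.0875))² + (-2.5 − (-1.0875))² + … = 112.0088
σ = √[112.0088 / 7] = 4.0002%
VaR = −(μ − z·σ) = −(-1.0875 − 1.960 × 4.0002) = −(-8.9279) = 8.9279%

8.93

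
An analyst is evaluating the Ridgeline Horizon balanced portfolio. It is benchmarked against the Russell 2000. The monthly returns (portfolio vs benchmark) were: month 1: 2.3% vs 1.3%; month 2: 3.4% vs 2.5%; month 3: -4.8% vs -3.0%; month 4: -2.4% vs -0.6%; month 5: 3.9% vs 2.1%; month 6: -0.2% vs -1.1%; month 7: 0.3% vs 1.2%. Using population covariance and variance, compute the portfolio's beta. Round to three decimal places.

1.497

r̄p = 0.3571%,  r̄m = 0.3429%
Cov = Σ(rp − r̄p)(rm − r̄m) / 7 = 5.0347
Var(rm) = Σ(rm − r̄m)² / 7 = 3.3624
β = Cov / Var = 5.0347 / 3.3624 = 1.4974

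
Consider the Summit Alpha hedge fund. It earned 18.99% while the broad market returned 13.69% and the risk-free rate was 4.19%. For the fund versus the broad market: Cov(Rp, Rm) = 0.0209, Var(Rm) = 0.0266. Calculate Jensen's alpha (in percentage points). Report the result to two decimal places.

7.34

β = Cov / Var = 0.0209 / 0.0266 = 0.7857
E[R] = Rf + β(Rm − Rf) = 4.19% + 0.7857 × (13.69% − 4.19%) = 11.6542%
α = Rp − E[R] = 18.99% − 11.6542% = 7.3358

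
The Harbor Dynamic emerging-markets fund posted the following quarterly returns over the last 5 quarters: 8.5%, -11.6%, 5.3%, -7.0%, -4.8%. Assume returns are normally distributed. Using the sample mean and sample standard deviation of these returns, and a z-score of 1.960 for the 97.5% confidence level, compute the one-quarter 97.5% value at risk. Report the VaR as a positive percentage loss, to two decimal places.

18.57

Mean return μ = -9.60 / 5 = -1.9200%
Sample σ = √[Σ(r − μ)² / 4] = √[288.5080 / 4] = √72.1270 = 8.4928%
VaR = −(μ − z·σ) = −(-1.9200 − 1.960 × 8.4928) = −(-18.5659) = 18.5659%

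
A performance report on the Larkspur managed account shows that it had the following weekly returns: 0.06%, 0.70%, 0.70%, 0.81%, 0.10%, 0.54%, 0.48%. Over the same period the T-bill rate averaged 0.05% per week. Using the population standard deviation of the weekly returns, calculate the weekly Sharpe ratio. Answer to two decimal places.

r̄ = (0.06 + 0.7 + 0.7 + 0.81 + 0.1 + 0.54 + 0.48) / 7 = 3.390 / 7 = 0.4843%
Population std dev = √[0.5300 / 7] = 0.2752%
Sharpe = (r̄ − rf) / σ = (0.4843 − 0.05) / 0.2752 = 0.4343 / 0.2752 = 1.5781

1.58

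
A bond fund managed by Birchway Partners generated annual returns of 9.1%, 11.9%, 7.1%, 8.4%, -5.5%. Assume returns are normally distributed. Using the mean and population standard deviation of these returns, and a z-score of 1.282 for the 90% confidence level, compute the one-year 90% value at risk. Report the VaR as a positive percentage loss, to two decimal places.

r̄ = (9.1 + 11.9 + 7.1 + 8.4 − 5.5) / 5 = 6.2000%
Population σ = √[Σ(r − r̄)² / 5] = √[183.4400 / 5] = √36.6880 = 6.0571%
VaR = −(r̄ − z·σ) = −(6.2000 − 1.282 × 6.0571) = −(-1.5652) = 1.5652%

1.57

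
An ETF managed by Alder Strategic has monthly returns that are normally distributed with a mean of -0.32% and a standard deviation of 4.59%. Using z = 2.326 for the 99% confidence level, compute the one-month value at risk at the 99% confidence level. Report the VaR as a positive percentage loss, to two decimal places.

11.00

VaR (as % loss) = −(μ − z·σ) = −(-0.32% − 2.326 × 4.59%) = −(-10.99634%) = 10.99634%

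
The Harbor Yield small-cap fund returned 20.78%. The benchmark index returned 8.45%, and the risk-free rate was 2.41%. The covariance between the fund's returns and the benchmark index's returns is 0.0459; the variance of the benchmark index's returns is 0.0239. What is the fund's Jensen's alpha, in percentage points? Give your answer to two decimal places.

6.77

β = Cov / Var = 0.0459 / 0.0239 = 1.9205
E[R] = Rf + β(Rm − Rf) = 2.41% + 1.9205 × (8.45% − 2.41%) = 14.0098%
α = Rp − E[R] = 20.78% − 14.0098% = 6.7702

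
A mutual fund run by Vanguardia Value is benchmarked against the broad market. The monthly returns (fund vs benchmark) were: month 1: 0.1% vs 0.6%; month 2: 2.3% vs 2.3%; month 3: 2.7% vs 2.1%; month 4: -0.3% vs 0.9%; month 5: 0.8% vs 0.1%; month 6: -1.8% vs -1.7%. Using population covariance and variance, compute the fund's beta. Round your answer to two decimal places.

1.04

r̄p = 0.6333%,  r̄m = 0.7167%
Cov = Σ(rp − r̄p)(rm − r̄m) / 6 = 1.8611
Var(rm) = Σ(rm − r̄m)² / 6 = 1.7814
β = Cov / Var = 1.8611 / 1.7814 = 1.0447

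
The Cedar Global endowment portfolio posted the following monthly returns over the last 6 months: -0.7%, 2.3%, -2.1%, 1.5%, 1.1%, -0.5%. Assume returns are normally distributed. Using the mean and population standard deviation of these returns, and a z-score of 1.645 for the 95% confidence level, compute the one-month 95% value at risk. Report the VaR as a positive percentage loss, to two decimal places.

r̄ = (-0.7 + 2.3 − 2.1 + 1.5 + 1.1 − 0.5) / 6 = 0.2667%
Population σ = √[Σ(r − r̄)² / 6] = √[13.4733 / 6] = √2.2456 = 1.4985%
VaR = −(r̄ − z·σ) = −(0.2667 − 1.645 × 1.4985) = −(-2.1983) = 2.1983%

2.20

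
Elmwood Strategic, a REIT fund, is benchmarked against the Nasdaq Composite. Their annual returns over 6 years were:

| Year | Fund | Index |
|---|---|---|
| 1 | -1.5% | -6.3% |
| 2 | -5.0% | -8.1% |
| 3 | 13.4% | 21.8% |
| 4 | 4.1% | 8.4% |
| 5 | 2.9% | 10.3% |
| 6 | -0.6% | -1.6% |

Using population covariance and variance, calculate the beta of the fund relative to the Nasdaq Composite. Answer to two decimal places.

0.54

r̄p = 2.2167%,  r̄m = 4.0833%
Cov = Σ(rp − r̄p)(rm − r̄m) / 6 = 58.8386
Var(rm) = Σ(rm − r̄m)² / 6 = 109.9514
β = Cov / Var = 58.8386 / 109.9514 = 0.5351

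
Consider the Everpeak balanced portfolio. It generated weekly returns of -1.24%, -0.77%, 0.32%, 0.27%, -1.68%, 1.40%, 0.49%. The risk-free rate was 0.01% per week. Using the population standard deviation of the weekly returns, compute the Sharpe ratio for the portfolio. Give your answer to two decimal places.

r̄ = (-1.24 − 0.77 + 0.32 + 0.27 − 1.68 + 1.4 + 0.49) / 7 = -0.1729%
Σ(r − r̄)² = (-1.24 − (-0.1729))² + (-0.77 − (-0.1729))² + … = 7.1191
σ = √[7.1191 / 7] = 1.0085%
Sharpe = (r̄ − rf) / σ = (-0.1729 − 0.01) / 1.0085 = -0.1829 / 1.0085 = -0.1814

-0.18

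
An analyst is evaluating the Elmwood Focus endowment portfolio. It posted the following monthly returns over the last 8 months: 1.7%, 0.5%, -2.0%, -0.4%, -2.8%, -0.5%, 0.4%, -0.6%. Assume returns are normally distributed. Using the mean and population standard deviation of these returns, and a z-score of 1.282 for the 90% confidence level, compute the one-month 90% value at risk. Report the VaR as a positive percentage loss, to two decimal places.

Mean return r̄ = -3.70 / 8 = -0.4625%
Σ(r − r̄)² = (1.7 − (-0.4625))² + (0.5 − (-0.4625))² + … = 14.1988
population σ = √(14.1988 / 8) = √1.7749 = 1.3323%
VaR = −(r̄ − z·σ) = −(-0.4625 − 1.282 × 1.3323) = −(-2.1705) = 2.1705%

2.17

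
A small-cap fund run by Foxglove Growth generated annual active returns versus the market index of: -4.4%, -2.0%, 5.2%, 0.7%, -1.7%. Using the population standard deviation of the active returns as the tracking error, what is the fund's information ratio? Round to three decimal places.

Mean return r̄ = -2.20 / 5 = -0.4400%
Σ(r − r̄)² = 52.8120; population σ = √(52.8120/5) = 3.2500%
IR = r̄ / tracking error = -0.4400 / 3.2500 = -0.1354

-0.135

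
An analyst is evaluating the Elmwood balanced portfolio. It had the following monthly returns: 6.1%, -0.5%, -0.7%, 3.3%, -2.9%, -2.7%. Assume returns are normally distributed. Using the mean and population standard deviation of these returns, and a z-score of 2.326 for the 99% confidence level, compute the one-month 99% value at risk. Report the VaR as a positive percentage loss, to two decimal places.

Mean return r̄ = 2.60 / 6 = 0.4333%
Population σ = √[Σ(r − r̄)² / 6] = √[63.4133 / 6] = √10.5689 = 3.2510%
VaR = −(r̄ − z·σ) = −(0.4333 − 2.326 × 3.2510) = −(-7.1285) = 7.1285%

7.13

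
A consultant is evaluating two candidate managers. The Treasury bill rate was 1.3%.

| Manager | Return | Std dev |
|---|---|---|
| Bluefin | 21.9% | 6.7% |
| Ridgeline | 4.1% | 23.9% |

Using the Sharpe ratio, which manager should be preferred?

Bluefin

Bluefin: Sharpe ratio = (21.9% − 1.3%) / 6.7% = 3.075
Ridgeline: Sharpe ratio = (4.1% − 1.3%) / 23.9% = 0.117
Highest: Bluefin (3.075).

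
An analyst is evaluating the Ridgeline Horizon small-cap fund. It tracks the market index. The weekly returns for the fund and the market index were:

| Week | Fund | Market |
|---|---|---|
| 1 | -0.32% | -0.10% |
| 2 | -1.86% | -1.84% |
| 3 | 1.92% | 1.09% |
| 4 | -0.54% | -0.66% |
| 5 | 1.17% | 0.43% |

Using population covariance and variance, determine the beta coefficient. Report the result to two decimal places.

1.30

r̄p = 0.0740%,  r̄m = -0.2160%
Cov = Σ(rp − r̄p)(rm − r̄m) / 5 = 1.2973
Var(rm) = Σ(rm − r̄m)² / 5 = 0.9942
β = Cov / Var = 1.2973 / 0.9942 = 1.3049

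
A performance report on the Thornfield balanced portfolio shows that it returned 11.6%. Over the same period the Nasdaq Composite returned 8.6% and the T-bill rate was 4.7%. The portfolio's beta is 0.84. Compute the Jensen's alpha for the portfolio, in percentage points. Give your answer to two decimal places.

CAPM expected return = Rf + β(Rm − Rf) = 4.7% + 0.84 × (8.6% − 4.7%) = 4.7 + 0.84 × 3.90 = 7.9760%
Jensen's α = Rp − E[R] = 11.6% − 7.9760% = 3.6240

3.62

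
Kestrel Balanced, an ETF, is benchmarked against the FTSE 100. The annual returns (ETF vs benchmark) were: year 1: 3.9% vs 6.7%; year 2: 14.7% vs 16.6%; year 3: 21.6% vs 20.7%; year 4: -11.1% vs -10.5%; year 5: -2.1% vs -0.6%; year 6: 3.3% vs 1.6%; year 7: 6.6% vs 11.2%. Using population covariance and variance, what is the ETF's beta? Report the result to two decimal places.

0.98

r̄p = 5.2714%,  r̄m = 6.5286%
Cov = Σ(rp − r̄p)(rm − r̄m) / 7 = 96.1965
Var(rm) = Σ(rm − r̄m)² / 7 = 98.4563
β = Cov / Var = 96.1965 / 98.4563 = 0.9770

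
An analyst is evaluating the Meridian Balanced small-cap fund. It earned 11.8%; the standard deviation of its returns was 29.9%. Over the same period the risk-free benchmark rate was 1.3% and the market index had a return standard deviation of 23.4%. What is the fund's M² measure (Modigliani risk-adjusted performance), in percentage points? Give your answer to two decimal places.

9.52

Sharpe = (Rp − Rf) / σp = (11.8% − 1.3%) / 29.9% = 0.3512
M² = Rf + Sharpe × σm = 1.3% + 0.3512 × 23.4% = 9.5181%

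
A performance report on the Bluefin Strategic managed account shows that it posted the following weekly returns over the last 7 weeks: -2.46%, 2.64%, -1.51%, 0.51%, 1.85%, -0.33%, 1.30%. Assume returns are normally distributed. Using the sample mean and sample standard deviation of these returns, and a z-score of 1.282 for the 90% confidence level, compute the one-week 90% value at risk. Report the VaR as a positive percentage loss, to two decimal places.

2.07

μ = (-2.46 + 2.64 − 1.51 + 0.51 + 1.85 − 0.33 + 1.3) / 7 = 2.000 / 7 = 0.2857%
Σ(r − μ)² = (-2.46 − 0.2857)² + (2.64 − 0.2857)² + … = 20.2114
σ = √[20.2114 / 6] = 1.8354%
VaR = −(μ − z·σ) = −(0.2857 − 1.282 × 1.8354) = −(-2.0673) = 2.0673%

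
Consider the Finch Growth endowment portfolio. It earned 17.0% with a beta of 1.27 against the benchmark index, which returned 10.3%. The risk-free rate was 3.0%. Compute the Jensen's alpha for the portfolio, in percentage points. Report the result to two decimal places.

CAPM expected return = Rf + β(Rm − Rf) = 3.0% + 1.27 × (10.3% − 3.0%) = 3 + 1.27 × 7.30 = 12.2710%
Jensen's α = Rp − E[R] = 17.0% − 12.2710% = 4.7290

4.73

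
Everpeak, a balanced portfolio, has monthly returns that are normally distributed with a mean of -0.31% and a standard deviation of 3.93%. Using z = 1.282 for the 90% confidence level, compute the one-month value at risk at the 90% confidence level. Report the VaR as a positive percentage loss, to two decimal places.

VaR (as % loss) = −(μ − z·σ) = −(-0.31% − 1.282 × 3.93%) = −(-5.34826%) = 5.34826%

5.35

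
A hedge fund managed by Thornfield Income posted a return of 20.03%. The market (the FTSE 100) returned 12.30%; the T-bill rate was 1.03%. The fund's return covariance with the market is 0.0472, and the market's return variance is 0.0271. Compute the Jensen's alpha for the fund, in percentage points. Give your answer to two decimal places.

β = Cov / Var = 0.0472 / 0.0271 = 1.7417
E[R] = Rf + β(Rm − Rf) = 1.03% + 1.7417 × (12.30% − 1.03%) = 20.6590%
α = Rp − E[R] = 20.03% − 20.6590% = -0.6290

-0.63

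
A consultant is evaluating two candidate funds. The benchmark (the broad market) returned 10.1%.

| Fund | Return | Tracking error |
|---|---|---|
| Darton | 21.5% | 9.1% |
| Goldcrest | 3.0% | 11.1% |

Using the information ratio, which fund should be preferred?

Darton: IR = (21.5% − 10.1%) / 9.1% = 1.253
Goldcrest: IR = (3.0% − 10.1%) / 11.1% = -0.640
Highest: Darton (1.253).

Darton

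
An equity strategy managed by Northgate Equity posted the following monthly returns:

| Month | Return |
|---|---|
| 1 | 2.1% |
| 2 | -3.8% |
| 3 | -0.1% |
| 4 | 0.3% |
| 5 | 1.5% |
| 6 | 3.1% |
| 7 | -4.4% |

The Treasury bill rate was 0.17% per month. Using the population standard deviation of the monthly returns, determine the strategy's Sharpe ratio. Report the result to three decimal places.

-0.133

μ = (2.1 − 3.8 − 0.1 + 0.3 + 1.5 + 3.1 − 4.4) / 7 = -1.30 / 7 = -0.1857%
Σ(r − μ)² = (2.1 − (-0.1857))² + (-3.8 − (-0.1857))² + … = 49.9286
population σ = √(49.9286 / 7) = √7.1327 = 2.6707%
Sharpe = (μ − rf) / σ = (-0.1857 − 0.17) / 2.6707 = -0.3557 / 2.6707 = -0.1332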